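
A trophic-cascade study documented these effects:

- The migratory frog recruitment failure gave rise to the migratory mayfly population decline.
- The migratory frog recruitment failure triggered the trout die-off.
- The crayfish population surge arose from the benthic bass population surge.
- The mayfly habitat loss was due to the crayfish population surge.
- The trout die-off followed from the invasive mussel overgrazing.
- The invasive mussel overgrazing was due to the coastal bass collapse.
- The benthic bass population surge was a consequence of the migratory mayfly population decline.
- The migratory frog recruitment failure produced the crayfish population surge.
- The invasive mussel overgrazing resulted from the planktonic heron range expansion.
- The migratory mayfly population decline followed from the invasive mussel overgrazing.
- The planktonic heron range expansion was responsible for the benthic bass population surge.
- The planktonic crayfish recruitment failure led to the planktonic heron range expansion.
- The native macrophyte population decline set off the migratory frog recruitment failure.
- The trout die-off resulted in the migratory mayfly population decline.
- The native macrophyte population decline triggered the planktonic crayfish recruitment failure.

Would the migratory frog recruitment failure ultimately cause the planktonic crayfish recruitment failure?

The migratory frog recruitment failure leads to the trout die-off, the migratory mayfly population decline, the benthic bass population surge, the crayfish population surge, the mayfly habitat loss; the planktonic crayfish recruitment failure is not among them.

No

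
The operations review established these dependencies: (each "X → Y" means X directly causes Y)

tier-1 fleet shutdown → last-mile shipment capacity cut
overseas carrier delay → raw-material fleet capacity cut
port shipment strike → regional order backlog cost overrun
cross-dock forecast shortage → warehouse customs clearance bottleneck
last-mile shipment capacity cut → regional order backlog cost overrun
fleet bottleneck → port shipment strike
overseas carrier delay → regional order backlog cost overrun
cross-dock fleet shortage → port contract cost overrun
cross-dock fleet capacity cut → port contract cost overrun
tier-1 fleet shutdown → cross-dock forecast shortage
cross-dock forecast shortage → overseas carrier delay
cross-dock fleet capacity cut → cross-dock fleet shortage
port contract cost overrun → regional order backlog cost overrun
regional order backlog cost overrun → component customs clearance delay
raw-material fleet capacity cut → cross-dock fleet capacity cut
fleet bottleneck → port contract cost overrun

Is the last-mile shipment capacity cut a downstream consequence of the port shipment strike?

The port shipment strike leads to the regional order backlog cost overrun, the component customs clearance delay; the last-mile shipment capacity cut is not among them.

No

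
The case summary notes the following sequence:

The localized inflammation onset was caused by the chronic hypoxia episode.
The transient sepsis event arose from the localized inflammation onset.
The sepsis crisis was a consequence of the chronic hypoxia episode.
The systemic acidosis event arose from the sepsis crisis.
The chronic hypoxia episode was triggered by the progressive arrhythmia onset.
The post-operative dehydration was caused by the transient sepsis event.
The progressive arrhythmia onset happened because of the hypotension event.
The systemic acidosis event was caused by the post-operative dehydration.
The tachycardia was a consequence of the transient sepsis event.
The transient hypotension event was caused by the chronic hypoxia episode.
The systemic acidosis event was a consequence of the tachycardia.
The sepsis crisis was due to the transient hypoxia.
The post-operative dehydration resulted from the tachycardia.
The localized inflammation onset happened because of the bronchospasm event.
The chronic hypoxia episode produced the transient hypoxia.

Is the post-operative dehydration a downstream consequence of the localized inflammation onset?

Yes

There is a causal chain: the localized inflammation onset → the transient sepsis event → the post-operative dehydration.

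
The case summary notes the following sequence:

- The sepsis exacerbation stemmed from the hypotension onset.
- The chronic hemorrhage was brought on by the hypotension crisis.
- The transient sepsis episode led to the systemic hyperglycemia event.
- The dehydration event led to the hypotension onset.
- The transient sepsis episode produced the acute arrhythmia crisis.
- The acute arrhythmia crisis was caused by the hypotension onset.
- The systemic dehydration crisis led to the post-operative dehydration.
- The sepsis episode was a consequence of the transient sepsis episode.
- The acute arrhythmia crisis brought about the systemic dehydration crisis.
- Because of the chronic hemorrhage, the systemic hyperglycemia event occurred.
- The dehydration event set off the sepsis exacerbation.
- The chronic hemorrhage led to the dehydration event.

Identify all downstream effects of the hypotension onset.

Direct effects: the acute arrhythmia crisis, the sepsis exacerbation.
2 steps out: the systemic dehydration crisis.
3 steps out: the post-operative dehydration.
Not reachable from it: the transient sepsis episode, the sepsis episode, the hypotension crisis, the chronic hemorrhage, the dehydration event, the systemic hyperglycemia event.

the acute arrhythmia crisis, the post-operative dehydration, the sepsis exacerbation, the systemic dehydration crisis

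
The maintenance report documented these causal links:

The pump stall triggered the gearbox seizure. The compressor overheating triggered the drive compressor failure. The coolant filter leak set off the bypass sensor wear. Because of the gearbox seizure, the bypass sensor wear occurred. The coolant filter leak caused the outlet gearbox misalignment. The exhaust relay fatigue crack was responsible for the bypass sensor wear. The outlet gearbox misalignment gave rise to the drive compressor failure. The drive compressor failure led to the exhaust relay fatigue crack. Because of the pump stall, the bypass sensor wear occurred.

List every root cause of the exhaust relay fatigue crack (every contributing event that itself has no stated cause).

Tracing upstream from the exhaust relay fatigue crack: the exhaust relay fatigue crack ← the drive compressor failure ← the compressor overheating.
A separate upstream branch: the exhaust relay fatigue crack ← the drive compressor failure ← the outlet gearbox misalignment ← the coolant filter leak.
Each of those chain origins has no stated cause.

the compressor overheating, the coolant filter leak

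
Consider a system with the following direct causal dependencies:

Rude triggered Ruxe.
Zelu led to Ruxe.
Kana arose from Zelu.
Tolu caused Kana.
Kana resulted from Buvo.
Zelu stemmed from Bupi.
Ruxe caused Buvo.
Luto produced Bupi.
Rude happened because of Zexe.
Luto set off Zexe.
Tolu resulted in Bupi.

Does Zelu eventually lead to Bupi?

Zelu leads to Ruxe, Buvo, Kana; Bupi is not among them.

No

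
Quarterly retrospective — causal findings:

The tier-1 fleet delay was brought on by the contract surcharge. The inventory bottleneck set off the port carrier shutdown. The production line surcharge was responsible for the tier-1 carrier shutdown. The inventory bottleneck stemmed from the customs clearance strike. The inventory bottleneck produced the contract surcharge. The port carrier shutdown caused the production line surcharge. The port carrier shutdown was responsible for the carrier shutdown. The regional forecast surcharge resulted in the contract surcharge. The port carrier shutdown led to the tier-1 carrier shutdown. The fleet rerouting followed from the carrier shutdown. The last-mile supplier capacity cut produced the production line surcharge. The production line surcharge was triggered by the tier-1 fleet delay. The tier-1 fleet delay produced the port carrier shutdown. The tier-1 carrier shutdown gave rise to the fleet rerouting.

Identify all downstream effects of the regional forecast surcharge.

Direct effects: the contract surcharge.
2 steps out: the tier-1 fleet delay.
3 steps out: the port carrier shutdown, the production line surcharge.
4 steps out: the tier-1 carrier shutdown, the carrier shutdown.
5 steps out: the fleet rerouting.
Not reachable from it: the last-mile supplier capacity cut, the customs clearance strike, the inventory bottleneck.

the carrier shutdown, the contract surcharge, the fleet rerouting, the port carrier shutdown, the production line surcharge, the tier-1 carrier shutdown, the tier-1 fleet delay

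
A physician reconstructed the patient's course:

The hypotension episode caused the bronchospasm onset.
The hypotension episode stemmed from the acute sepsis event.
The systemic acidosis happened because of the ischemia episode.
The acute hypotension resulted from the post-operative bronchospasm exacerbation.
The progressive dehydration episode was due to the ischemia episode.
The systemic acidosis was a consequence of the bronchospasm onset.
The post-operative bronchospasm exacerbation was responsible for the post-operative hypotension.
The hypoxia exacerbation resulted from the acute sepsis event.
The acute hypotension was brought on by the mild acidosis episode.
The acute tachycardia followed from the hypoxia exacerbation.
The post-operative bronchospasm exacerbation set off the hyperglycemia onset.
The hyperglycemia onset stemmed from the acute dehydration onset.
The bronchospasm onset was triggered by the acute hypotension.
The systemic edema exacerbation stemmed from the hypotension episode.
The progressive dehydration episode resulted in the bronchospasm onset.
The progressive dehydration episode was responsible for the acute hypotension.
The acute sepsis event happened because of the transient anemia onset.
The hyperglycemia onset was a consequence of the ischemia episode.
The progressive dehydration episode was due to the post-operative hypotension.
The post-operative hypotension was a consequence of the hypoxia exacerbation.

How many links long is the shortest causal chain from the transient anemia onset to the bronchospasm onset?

3

Shortest chain: the transient anemia onset → the acute sepsis event → the hypotension episode → the bronchospasm onset.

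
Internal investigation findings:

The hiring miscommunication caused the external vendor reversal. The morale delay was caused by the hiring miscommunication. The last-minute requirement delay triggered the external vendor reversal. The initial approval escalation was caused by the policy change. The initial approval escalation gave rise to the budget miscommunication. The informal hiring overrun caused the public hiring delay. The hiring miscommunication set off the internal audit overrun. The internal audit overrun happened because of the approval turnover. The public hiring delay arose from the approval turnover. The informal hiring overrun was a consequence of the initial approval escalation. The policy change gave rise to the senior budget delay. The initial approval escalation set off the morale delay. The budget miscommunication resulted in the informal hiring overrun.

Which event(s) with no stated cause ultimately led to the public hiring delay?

Tracing upstream from the public hiring delay: the public hiring delay ← the informal hiring overrun ← the initial approval escalation ← the policy change.
A separate upstream branch: the public hiring delay ← the approval turnover.
Each of those chain origins has no stated cause.

the approval turnover, the policy change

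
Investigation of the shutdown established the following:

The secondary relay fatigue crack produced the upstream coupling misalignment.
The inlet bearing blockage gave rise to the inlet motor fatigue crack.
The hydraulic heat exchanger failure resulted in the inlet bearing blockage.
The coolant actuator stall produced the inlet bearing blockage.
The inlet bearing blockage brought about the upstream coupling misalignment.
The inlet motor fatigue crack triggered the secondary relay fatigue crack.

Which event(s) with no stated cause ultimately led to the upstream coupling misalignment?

Tracing upstream from the upstream coupling misalignment: the upstream coupling misalignment ← the inlet bearing blockage ← the hydraulic heat exchanger failure.
A separate upstream branch: the upstream coupling misalignment ← the inlet bearing blockage ← the coolant actuator stall.
Each of those chain origins has no stated cause.

the coolant actuator stall, the hydraulic heat exchanger failure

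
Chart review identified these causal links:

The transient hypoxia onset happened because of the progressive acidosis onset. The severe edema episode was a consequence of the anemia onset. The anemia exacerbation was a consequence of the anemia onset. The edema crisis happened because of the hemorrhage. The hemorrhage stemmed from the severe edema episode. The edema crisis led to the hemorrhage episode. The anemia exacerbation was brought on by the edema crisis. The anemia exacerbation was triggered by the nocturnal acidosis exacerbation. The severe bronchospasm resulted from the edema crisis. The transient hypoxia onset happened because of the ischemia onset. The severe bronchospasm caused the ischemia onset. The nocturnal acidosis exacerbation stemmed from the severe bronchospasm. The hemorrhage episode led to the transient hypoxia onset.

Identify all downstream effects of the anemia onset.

the anemia exacerbation, the edema crisis, the hemorrhage, the hemorrhage episode, the ischemia onset, the nocturnal acidosis exacerbation, the severe bronchospasm, the severe edema episode, the transient hypoxia onset

Direct effects: the severe edema episode, the anemia exacerbation.
2 steps out: the hemorrhage.
3 steps out: the edema crisis.
4 steps out: the severe bronchospasm, the hemorrhage episode.
5 steps out: the ischemia onset, the nocturnal acidosis exacerbation, the transient hypoxia onset.
Not reachable from it: the progressive acidosis onset.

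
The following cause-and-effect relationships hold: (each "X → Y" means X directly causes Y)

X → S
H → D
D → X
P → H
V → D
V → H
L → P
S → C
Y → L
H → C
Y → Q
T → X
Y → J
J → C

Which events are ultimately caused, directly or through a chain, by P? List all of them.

Direct effects: H.
2 steps out: D, C.
3 steps out: X.
4 steps out: S.
Not reachable from it: Y, Q, J, V, L, T.

C, D, H, S, X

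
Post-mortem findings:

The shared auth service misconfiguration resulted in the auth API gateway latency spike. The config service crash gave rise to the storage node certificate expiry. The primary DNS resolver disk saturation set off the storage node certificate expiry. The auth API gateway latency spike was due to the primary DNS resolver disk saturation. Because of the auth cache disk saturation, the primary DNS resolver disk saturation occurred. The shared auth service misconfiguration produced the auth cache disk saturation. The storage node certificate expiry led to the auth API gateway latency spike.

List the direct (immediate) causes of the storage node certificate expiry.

the config service crash, the primary DNS resolver disk saturation

Upstream contributors include the shared auth service misconfiguration, the auth cache disk saturation, but only the config service crash, the primary DNS resolver disk saturation feed directly into the storage node certificate expiry.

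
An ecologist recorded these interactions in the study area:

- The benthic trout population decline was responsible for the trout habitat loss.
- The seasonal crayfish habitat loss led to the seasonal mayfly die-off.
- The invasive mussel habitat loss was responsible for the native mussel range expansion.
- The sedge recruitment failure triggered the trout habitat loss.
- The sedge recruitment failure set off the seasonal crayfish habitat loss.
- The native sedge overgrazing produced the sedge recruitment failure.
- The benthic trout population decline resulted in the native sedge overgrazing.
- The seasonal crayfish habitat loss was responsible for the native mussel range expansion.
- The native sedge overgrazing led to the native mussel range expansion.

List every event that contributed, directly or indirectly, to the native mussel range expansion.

Immediate causes of the native mussel range expansion: the native sedge overgrazing, the seasonal crayfish habitat loss, the invasive mussel habitat loss.
Further upstream: the benthic trout population decline, the sedge recruitment failure.

the benthic trout population decline, the invasive mussel habitat loss, the native sedge overgrazing, the seasonal crayfish habitat loss, the sedge recruitment failure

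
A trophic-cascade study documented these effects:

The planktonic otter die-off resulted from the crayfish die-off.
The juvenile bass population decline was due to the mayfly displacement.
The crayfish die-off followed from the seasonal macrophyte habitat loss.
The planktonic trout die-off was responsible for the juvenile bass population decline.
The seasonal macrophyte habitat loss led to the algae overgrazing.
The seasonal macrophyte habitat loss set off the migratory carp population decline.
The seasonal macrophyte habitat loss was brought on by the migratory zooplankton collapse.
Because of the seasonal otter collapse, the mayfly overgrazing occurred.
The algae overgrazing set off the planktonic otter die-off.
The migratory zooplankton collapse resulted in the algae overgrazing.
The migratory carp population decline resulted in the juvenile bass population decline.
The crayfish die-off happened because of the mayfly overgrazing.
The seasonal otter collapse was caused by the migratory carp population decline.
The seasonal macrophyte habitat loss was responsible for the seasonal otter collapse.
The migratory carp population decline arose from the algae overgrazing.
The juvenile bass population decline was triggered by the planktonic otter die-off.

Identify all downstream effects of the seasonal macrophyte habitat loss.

Direct effects: the algae overgrazing, the migratory carp population decline, the seasonal otter collapse, the crayfish die-off.
2 steps out: the mayfly overgrazing, the planktonic otter die-off, the juvenile bass population decline.
Not reachable from it: the migratory zooplankton collapse, the planktonic trout die-off, the mayfly displacement.

the algae overgrazing, the crayfish die-off, the juvenile bass population decline, the mayfly overgrazing, the migratory carp population decline, the planktonic otter die-off, the seasonal otter collapse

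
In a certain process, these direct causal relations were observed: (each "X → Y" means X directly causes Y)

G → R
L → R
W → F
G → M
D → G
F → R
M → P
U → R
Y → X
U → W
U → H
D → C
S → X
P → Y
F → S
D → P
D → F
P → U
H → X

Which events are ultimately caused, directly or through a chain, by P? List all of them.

F, H, R, S, U, W, X, Y

Direct effects: U, Y.
2 steps out: W, H, R, X.
3 steps out: F.
4 steps out: S.
Not reachable from it: D, C, G, M, L.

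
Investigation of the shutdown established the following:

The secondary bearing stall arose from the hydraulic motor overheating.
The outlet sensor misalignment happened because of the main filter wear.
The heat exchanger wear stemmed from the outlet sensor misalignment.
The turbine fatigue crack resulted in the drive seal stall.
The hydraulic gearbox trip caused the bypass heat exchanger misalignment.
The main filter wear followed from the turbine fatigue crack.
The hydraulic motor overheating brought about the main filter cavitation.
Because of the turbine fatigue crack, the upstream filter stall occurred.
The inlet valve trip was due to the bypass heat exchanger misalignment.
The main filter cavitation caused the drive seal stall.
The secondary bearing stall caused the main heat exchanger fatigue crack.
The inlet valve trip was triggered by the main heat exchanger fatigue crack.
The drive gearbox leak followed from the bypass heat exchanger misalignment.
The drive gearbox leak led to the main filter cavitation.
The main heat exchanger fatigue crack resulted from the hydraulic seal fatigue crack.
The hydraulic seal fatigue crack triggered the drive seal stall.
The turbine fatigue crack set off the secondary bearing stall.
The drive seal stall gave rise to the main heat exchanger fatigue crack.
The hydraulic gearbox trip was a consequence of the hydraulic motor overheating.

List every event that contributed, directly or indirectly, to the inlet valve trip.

Immediate causes of the inlet valve trip: the bypass heat exchanger misalignment, the main heat exchanger fatigue crack.
Further upstream: the hydraulic motor overheating, the turbine fatigue crack, the hydraulic gearbox trip, the hydraulic seal fatigue crack, the drive gearbox leak, the main filter cavitation, the drive seal stall, the secondary bearing stall.

the bypass heat exchanger misalignment, the drive gearbox leak, the drive seal stall, the hydraulic gearbox trip, the hydraulic motor overheating, the hydraulic seal fatigue crack, the main filter cavitation, the main heat exchanger fatigue crack, the secondary bearing stall, the turbine fatigue crack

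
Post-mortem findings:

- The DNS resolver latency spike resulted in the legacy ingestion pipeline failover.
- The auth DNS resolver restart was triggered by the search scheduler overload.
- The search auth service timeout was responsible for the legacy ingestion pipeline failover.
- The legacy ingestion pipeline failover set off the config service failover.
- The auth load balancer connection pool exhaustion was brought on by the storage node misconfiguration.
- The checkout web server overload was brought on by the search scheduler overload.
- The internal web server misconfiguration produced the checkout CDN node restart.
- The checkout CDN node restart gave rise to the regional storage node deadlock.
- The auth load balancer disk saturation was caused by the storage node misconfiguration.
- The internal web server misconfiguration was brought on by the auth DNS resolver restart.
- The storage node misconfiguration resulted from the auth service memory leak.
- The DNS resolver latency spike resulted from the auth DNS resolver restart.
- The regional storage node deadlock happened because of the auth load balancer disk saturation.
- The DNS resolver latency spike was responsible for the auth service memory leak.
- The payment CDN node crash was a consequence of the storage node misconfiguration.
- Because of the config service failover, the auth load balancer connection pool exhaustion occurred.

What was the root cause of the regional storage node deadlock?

Tracing upstream from the regional storage node deadlock: the regional storage node deadlock ← the checkout CDN node restart ← the internal web server misconfiguration ← the auth DNS resolver restart ← the search scheduler overload.
The search scheduler overload has no stated cause, so it is the root.

the search scheduler overload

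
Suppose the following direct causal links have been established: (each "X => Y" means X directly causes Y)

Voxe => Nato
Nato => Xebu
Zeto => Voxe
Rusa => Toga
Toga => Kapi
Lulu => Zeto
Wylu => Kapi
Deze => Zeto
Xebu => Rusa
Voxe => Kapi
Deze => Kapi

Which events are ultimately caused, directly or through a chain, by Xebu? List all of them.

Direct effects: Rusa.
2 steps out: Toga.
3 steps out: Kapi.
Not reachable from it: Lulu, Deze, Zeto, Voxe, Nato, Wylu.

Kapi, Rusa, Toga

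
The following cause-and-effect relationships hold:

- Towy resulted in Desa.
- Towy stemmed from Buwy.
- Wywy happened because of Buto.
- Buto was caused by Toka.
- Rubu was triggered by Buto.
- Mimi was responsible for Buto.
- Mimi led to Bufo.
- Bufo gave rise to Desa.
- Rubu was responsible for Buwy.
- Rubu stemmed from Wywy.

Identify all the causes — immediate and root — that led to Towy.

Immediate cause of Towy: Buwy.
Further upstream: Mimi, Buto, Wywy, Rubu, Toka.

Buto, Buwy, Mimi, Rubu, Toka, Wywy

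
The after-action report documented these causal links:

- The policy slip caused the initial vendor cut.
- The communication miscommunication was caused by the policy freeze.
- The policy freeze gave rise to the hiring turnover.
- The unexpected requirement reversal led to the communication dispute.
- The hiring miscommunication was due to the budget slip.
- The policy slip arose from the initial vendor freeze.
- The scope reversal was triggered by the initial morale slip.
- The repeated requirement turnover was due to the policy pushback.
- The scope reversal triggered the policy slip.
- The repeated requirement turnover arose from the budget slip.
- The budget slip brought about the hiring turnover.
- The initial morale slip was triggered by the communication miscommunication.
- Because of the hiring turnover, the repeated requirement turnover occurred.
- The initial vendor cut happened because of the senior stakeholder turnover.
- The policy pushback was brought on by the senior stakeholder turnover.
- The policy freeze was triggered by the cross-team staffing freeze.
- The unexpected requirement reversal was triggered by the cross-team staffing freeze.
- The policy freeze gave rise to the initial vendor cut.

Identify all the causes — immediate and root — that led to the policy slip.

Immediate causes of the policy slip: the initial vendor freeze, the scope reversal.
Further upstream: the cross-team staffing freeze, the policy freeze, the communication miscommunication, the initial morale slip.

the communication miscommunication, the cross-team staffing freeze, the initial morale slip, the initial vendor freeze, the policy freeze, the scope reversal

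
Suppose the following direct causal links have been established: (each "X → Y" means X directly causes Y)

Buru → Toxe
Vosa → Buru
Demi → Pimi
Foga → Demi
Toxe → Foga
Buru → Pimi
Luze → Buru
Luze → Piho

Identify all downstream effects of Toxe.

Direct effects: Foga.
2 steps out: Demi.
3 steps out: Pimi.
Not reachable from it: Luze, Buru, Piho, Vosa.

Demi, Foga, Pimi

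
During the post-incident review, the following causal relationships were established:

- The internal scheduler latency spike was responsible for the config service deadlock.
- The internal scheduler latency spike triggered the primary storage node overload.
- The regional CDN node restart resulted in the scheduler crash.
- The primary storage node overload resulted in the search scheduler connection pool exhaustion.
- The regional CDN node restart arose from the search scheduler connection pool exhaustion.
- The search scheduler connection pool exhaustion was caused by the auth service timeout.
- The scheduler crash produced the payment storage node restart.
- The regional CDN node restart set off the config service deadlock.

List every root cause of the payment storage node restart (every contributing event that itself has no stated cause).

Tracing upstream from the payment storage node restart: the payment storage node restart ← the scheduler crash ← the regional CDN node restart ← the search scheduler connection pool exhaustion ← the primary storage node overload ← the internal scheduler latency spike.
A separate upstream branch: the payment storage node restart ← the scheduler crash ← the regional CDN node restart ← the search scheduler connection pool exhaustion ← the auth service timeout.
Each of those chain origins has no stated cause.

the auth service timeout, the internal scheduler latency spike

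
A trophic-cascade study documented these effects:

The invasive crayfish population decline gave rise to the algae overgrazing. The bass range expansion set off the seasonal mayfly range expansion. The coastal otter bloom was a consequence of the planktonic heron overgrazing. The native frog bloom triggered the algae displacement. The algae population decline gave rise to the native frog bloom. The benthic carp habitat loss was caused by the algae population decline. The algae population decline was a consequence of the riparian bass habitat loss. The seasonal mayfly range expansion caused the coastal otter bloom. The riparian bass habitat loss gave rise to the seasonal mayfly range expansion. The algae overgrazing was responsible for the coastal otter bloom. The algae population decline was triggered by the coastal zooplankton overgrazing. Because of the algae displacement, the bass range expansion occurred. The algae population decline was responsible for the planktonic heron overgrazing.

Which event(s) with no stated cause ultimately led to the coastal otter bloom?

Tracing upstream from the coastal otter bloom: the coastal otter bloom ← the planktonic heron overgrazing ← the algae population decline ← the coastal zooplankton overgrazing.
A separate upstream branch: the coastal otter bloom ← the algae overgrazing ← the invasive crayfish population decline.
A separate upstream branch: the coastal otter bloom ← the seasonal mayfly range expansion ← the riparian bass habitat loss.
Each of those chain origins has no stated cause.

the coastal zooplankton overgrazing, the invasive crayfish population decline, the riparian bass habitat loss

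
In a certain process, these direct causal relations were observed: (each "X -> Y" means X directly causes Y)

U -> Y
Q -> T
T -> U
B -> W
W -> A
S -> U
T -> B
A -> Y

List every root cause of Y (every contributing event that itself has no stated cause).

Tracing upstream from Y: Y ← U ← S.
A separate upstream branch: Y ← U ← T ← Q.
Each of those chain origins has no stated cause.

Q, S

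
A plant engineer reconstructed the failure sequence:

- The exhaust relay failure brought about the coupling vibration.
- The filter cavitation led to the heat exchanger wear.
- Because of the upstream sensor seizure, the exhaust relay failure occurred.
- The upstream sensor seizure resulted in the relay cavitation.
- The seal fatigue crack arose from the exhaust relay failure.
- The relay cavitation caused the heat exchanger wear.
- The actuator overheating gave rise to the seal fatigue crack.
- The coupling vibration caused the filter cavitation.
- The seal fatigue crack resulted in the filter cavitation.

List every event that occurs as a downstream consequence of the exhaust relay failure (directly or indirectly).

the coupling vibration, the filter cavitation, the heat exchanger wear, the seal fatigue crack

Direct effects: the seal fatigue crack, the coupling vibration.
2 steps out: the filter cavitation.
3 steps out: the heat exchanger wear.
Not reachable from it: the upstream sensor seizure, the relay cavitation, the actuator overheating.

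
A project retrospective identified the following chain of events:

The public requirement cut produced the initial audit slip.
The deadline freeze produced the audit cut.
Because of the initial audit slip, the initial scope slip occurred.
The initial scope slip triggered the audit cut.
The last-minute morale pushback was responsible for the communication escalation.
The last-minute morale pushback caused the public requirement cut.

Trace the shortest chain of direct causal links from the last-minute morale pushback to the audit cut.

the last-minute morale pushback → the public requirement cut → the initial audit slip → the initial scope slip → the audit cut

the last-minute morale pushback → the public requirement cut
the public requirement cut → the initial audit slip
the initial audit slip → the initial scope slip
the initial scope slip → the audit cut
Length: 4 steps.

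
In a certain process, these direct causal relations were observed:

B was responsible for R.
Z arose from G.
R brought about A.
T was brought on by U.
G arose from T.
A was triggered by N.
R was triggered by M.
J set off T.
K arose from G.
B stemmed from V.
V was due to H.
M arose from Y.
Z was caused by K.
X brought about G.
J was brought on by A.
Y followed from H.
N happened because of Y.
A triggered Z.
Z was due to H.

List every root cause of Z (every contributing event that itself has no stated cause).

Tracing upstream from Z: Z ← G ← X.
A separate upstream branch: Z ← H.
A separate upstream branch: Z ← G ← T ← U.
Each of those chain origins has no stated cause.

H, U, X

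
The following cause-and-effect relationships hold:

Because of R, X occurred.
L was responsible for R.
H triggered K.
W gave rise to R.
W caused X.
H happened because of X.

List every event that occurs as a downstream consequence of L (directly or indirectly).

H, K, R, X

Direct effects: R.
2 steps out: X.
3 steps out: H.
4 steps out: K.
Not reachable from it: W.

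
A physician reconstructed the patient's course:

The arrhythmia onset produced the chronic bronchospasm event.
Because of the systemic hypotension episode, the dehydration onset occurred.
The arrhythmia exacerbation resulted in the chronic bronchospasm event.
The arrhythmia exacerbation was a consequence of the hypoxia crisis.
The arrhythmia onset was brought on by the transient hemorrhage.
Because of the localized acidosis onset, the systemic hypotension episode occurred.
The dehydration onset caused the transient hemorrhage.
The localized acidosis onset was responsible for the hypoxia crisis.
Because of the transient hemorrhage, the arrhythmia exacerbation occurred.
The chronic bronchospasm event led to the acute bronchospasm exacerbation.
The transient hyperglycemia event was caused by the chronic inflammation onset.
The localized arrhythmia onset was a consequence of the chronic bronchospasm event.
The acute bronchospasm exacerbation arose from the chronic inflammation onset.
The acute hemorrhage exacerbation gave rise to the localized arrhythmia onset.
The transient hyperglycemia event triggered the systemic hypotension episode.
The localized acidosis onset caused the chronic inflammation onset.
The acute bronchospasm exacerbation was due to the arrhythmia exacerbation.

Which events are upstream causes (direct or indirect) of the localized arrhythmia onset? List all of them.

the acute hemorrhage exacerbation, the arrhythmia exacerbation, the arrhythmia onset, the chronic bronchospasm event, the chronic inflammation onset, the dehydration onset, the hypoxia crisis, the localized acidosis onset, the systemic hypotension episode, the transient hemorrhage, the transient hyperglycemia event

Immediate causes of the localized arrhythmia onset: the chronic bronchospasm event, the acute hemorrhage exacerbation.
Further upstream: the localized acidosis onset, the chronic inflammation onset, the transient hyperglycemia event, the systemic hypotension episode, the dehydration onset, the transient hemorrhage, the hypoxia crisis, the arrhythmia exacerbation, the arrhythmia onset.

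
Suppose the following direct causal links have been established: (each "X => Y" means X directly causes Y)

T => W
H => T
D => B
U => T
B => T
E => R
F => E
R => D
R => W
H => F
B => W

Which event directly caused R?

Upstream contributors include H, F, but only E feeds directly into R.

E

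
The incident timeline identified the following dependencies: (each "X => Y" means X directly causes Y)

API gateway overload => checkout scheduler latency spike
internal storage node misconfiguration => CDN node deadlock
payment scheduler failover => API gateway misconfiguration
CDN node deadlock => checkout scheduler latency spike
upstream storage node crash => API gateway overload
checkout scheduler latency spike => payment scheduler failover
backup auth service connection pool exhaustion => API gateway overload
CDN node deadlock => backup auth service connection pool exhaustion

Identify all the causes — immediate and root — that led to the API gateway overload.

the CDN node deadlock, the backup auth service connection pool exhaustion, the internal storage node misconfiguration, the upstream storage node crash

Immediate causes of the API gateway overload: the backup auth service connection pool exhaustion, the upstream storage node crash.
Further upstream: the internal storage node misconfiguration, the CDN node deadlock.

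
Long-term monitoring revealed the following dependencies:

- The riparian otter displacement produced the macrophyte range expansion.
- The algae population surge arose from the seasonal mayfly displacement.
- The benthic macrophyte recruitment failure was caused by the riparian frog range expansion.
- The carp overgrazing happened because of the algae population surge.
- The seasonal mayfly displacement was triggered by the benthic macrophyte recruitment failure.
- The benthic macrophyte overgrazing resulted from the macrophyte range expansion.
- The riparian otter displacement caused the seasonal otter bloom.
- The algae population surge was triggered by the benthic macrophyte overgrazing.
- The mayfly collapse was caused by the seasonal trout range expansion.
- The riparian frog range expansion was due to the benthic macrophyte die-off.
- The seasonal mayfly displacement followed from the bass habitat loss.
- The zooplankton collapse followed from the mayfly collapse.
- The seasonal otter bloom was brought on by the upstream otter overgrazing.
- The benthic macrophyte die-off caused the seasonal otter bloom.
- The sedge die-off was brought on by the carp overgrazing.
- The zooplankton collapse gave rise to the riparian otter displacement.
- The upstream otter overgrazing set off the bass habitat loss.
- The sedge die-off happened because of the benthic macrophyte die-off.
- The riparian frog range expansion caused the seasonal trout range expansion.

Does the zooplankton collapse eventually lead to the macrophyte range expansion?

Yes

There is a causal chain: the zooplankton collapse → the riparian otter displacement → the macrophyte range expansion.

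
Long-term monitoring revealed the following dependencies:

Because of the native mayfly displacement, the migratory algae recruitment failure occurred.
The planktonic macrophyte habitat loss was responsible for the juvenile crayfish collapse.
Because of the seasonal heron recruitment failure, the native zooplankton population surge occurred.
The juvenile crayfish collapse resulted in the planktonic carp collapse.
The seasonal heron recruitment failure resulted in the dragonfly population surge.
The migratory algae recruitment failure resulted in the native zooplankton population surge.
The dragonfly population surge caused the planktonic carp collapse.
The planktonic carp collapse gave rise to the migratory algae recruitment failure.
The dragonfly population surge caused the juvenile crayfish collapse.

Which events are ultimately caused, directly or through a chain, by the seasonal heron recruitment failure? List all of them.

Direct effects: the dragonfly population surge, the native zooplankton population surge.
2 steps out: the juvenile crayfish collapse, the planktonic carp collapse.
3 steps out: the migratory algae recruitment failure.
Not reachable from it: the planktonic macrophyte habitat loss, the native mayfly displacement.

the dragonfly population surge, the juvenile crayfish collapse, the migratory algae recruitment failure, the native zooplankton population surge, the planktonic carp collapse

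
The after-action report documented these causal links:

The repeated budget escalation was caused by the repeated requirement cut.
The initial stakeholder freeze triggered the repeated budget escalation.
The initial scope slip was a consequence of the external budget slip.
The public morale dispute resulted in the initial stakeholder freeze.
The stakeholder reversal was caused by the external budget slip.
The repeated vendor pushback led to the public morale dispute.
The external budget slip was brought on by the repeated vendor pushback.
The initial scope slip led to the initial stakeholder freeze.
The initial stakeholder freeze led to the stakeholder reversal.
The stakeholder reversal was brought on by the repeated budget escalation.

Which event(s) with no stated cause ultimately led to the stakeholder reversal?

Tracing upstream from the stakeholder reversal: the stakeholder reversal ← the external budget slip ← the repeated vendor pushback.
A separate upstream branch: the stakeholder reversal ← the repeated budget escalation ← the repeated requirement cut.
Each of those chain origins has no stated cause.

the repeated requirement cut, the repeated vendor pushback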